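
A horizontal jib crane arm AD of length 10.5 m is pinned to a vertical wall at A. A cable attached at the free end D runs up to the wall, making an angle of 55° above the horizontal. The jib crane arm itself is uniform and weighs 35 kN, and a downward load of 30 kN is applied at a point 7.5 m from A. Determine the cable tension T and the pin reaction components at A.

T = 47.52 kN, A_x = 27.26 kN, A_y = 26.07 kN

ΣM about A: T·sin55°·10.5 − 35·5.25 − 30·7.5 = 0 → T = 408.75/(10.5·0.819152) = 47.523 ≈ 47.52 kN.
ΣF_x = 0: A_x − T·cos55° = 0 → A_x = 47.523 × 0.573576 = 27.26 kN.
ΣF_y = 0: A_y + T·sin55° − 35 − 30 = 0 → A_y = 65 − 47.523 × 0.819152 = 26.07 kN.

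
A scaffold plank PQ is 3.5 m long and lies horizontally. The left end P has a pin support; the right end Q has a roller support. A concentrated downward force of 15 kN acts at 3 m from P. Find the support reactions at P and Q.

P_x = 0, P_y = 2.143 kN, Q_y = 12.86 kN

Moments about P: Q_y·3.5 − 15·3 = 0 → Q_y = 45/3.5 = 12.8571 ≈ 12.86 kN.
ΣF_y = 0: P_y + 12.8571 − 15 = 0 → P_y = 2.143 kN.
ΣF_x = 0: no horizontal applied forces, so P_x = 0.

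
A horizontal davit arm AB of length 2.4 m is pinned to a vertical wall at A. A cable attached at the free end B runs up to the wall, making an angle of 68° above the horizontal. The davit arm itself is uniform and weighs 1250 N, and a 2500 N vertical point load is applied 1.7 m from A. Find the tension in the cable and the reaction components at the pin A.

ΣM about A: T·sin68°·2.4 − 1250·1.2 − 2500·1.7 = 0 → T = 5750/(2.4·0.927184) = 2583.99 ≈ 2584 N.
ΣF_x = 0: A_x − T·cos68° = 0 → A_x = 2583.99 × 0.374607 = 968.0 N.
ΣF_y = 0: A_y + T·sin68° − 1250 − 2500 = 0 → A_y = 3750 − 2583.99 × 0.927184 = 1354 N.

T = 2584 N, A_x = 968.0 N, A_y = 1354 N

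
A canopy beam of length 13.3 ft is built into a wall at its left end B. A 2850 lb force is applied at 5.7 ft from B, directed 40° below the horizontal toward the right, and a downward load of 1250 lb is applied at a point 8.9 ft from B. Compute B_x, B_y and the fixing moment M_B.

B_x = -2183 lb, B_y = 3082 lb, M_B = 21570 lb·ft

ΣF_x = 0: B_x + 2850·cos40° = 0 → B_x = -2183 lb.
ΣF_y = 0: B_y − 2850·sin40° − 1250 = 0 → B_y = 3082 lb.
ΣM about B: M_B − 2850·sin40°·5.7 − 1250·8.9 = 0 → M_B = 21570 lb·ft.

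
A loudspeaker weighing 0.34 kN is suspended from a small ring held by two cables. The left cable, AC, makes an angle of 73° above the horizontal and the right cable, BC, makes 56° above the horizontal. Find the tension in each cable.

T_AC = 0.2446 kN, T_BC = 0.1279 kN

ΣF_x = 0: −T_AC·cos73° + T_BC·cos56° = 0 → T_BC = 0.522846·T_AC.
ΣF_y = 0: T_AC·sin73° + T_BC·sin56° = 0.34.
Substitute: T_AC·(0.956305 + 0.522846·0.829038) = 0.34 → T_AC = 0.244646 ≈ 0.2446 kN.
Then T_BC = 0.522846 × 0.244646 = 0.1279 kN.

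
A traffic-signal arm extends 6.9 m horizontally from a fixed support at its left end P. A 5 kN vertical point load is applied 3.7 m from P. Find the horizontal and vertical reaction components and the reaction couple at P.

ΣF_x = 0: P_x = 0.
ΣF_y = 0: P_y − 5 = 0 → P_y = 5.000 kN.
ΣM about P: M_P − 5·3.7 = 0 → M_P = 18.50 kN·m.

P_x = 0, P_y = 5.000 kN, M_P = 18.50 kN·m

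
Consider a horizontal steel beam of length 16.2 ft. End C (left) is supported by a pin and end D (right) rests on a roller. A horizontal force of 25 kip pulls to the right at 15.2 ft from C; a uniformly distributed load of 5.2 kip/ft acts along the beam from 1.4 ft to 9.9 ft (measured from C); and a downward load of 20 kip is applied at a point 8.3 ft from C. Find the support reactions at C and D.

Resultant of the distributed load: 5.2 × 8.5 = 44.2 kip at 5.65 ft from C.
Moments about C: D_y·16.2 − (5.2·8.5)·5.65 − 20·8.3 = 0 → D_y = 415.73/16.2 = 25.6623 ≈ 25.66 kip.
ΣF_y = 0: C_y + 25.6623 − 5.2·8.5 − 20 = 0 → C_y = 38.54 kip.
ΣF_x = 0: C_x + 25 = 0 → C_x = -25.00 kip.

C_x = -25.00 kip, C_y = 38.54 kip, D_y = 25.66 kip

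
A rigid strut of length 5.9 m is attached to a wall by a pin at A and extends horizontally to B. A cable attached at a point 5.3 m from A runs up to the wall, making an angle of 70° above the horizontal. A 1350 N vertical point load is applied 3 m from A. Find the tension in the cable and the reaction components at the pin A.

T = 813.2 N, A_x = 278.1 N, A_y = 585.8 N

ΣM about A: T·sin70°·5.3 − 1350·3 = 0 → T = 4050/(5.3·0.939693) = 813.192 ≈ 813.2 N.
ΣF_x = 0: A_x − T·cos70° = 0 → A_x = 813.192 × 0.34202 = 278.1 N.
ΣF_y = 0: A_y + T·sin70° − 1350 = 0 → A_y = 1350 − 813.192 × 0.939693 = 585.8 N.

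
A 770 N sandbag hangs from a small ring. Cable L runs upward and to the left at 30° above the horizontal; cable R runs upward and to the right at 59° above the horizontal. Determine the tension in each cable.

ΣF_x = 0: −T_L·cos30° + T_R·cos59° = 0 → T_R = 1.68148·T_L.
ΣF_y = 0: T_L·sin30° + T_R·sin59° = 770.
Substitute: T_L·(0.5 + 1.68148·0.857167) = 770 → T_L = 396.64 ≈ 396.6 N.
Then T_R = 1.68148 × 396.64 = 666.9 N.

T_L = 396.6 N, T_R = 666.9 N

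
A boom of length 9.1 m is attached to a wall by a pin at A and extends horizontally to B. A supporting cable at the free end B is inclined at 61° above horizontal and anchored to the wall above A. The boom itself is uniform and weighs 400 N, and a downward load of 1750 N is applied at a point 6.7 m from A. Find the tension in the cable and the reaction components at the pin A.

T = 1702 N, A_x = 825.1 N, A_y = 661.5 N

ΣM about A: T·sin61°·9.1 − 400·4.55 − 1750·6.7 = 0 → T = 13545/(9.1·0.87462) = 1701.84 ≈ 1702 N.
ΣF_x = 0: A_x − T·cos61° = 0 → A_x = 1701.84 × 0.48481 = 825.1 N.
ΣF_y = 0: A_y + T·sin61° − 400 − 1750 = 0 → A_y = 2150 − 1701.84 × 0.87462 = 661.5 N.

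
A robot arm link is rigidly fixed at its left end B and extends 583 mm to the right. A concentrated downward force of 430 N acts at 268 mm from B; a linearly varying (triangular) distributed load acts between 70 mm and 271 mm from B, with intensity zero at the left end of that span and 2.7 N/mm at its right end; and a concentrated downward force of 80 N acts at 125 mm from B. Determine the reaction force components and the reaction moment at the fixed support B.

Resultant of the triangular load: ½ × 2.7 × 201 = 271.35 N, acting at 204 mm from B (one-third of the span from the peak).
ΣF_x = 0: B_x = 0.
ΣF_y = 0: B_y − 430 − ½·2.7·201 − 80 = 0 → B_y = 781.4 N.
ΣM about B: M_B − 430·268 − (½·2.7·201)·204 − 80·125 = 0 → M_B = 180600 N·mm.

B_x = 0, B_y = 781.4 N, M_B = 180600 N·mm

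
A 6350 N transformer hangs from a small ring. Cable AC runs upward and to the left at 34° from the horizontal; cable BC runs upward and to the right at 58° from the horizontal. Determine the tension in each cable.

T_AC = 3367 N, T_BC = 5268 N

ΣF_x = 0: −T_AC·cos34° + T_BC·cos58° = 0 → T_BC = 1.56446·T_AC.
ΣF_y = 0: T_AC·sin34° + T_BC·sin58° = 6350.
Substitute: T_AC·(0.559193 + 1.56446·0.848048) = 6350 → T_AC = 3367.04 ≈ 3367 N.
Then T_BC = 1.56446 × 3367.04 = 5268 N.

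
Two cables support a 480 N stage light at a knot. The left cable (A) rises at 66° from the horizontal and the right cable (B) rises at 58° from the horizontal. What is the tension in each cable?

ΣF_x = 0: −T_A·cos66° + T_B·cos58° = 0 → T_B = 0.767545·T_A.
ΣF_y = 0: T_A·sin66° + T_B·sin58° = 480.
Substitute: T_A·(0.913545 + 0.767545·0.848048) = 480 → T_A = 306.815 ≈ 306.8 N.
Then T_B = 0.767545 × 306.815 = 235.5 N.

T_A = 306.8 N, T_B = 235.5 N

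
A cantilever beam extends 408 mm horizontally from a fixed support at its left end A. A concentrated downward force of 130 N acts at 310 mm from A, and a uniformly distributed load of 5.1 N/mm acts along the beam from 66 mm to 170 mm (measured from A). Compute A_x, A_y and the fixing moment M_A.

Resultant of the distributed load: 5.1 × 104 = 530.4 N at 118 mm from A.
ΣF_x = 0: A_x = 0.
ΣF_y = 0: A_y − 130 − 5.1·104 = 0 → A_y = 660.4 N.
ΣM about A: M_A − 130·310 − (5.1·104)·118 = 0 → M_A = 102900 N·mm.

A_x = 0, A_y = 660.4 N, M_A = 102900 N·mm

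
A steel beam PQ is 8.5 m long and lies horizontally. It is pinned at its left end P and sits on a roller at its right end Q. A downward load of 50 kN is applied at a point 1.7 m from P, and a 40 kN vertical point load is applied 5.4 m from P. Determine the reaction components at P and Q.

P_x = 0, P_y = 54.59 kN, Q_y = 35.41 kN

Taking moments about P: Q_y·8.5 − 50·1.7 − 40·5.4 = 0 → Q_y = 301/8.5 = 35.4118 ≈ 35.41 kN.
ΣF_y = 0: P_y + 35.4118 − 50 − 40 = 0 → P_y = 54.59 kN.
ΣF_x = 0: no horizontal applied forces, so P_x = 0.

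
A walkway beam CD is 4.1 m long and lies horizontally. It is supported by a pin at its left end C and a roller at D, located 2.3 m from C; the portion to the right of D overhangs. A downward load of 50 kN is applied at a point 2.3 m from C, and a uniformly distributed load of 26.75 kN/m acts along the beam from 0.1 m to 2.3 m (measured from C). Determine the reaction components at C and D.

C_x = 0, C_y = 28.15 kN, D_y = 80.70 kN

Resultant of the distributed load: 26.75 × 2.2 = 58.85 kN at 1.2 m from C.
ΣM about C: D_y·2.3 − 50·2.3 − (26.75·2.2)·1.2 = 0 → D_y = 185.62/2.3 = 80.7043 ≈ 80.70 kN.
ΣF_y = 0: C_y + 80.7043 − 50 − 26.75·2.2 = 0 → C_y = 28.15 kN.
ΣF_x = 0: no horizontal applied forces, so C_x = 0.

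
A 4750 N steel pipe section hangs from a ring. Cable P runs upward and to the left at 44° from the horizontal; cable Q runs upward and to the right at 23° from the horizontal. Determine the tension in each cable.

T_P = 4750 N, T_Q = 3712 N

ΣF_x = 0: −T_P·cos44° + T_Q·cos23° = 0 → T_Q = 0.781462·T_P.
ΣF_y = 0: T_P·sin44° + T_Q·sin23° = 4750.
Substitute: T_P·(0.694658 + 0.781462·0.390731) = 4750 → T_P = 4750 N.
Then T_Q = 0.781462 × 4750 = 3712 N.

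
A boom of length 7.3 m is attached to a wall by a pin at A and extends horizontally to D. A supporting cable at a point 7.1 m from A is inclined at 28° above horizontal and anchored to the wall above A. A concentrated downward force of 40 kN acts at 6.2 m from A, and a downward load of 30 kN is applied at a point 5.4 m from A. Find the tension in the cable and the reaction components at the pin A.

T = 123.0 kN, A_x = 108.6 kN, A_y = 12.25 kN

ΣM about A: T·sin28°·7.1 − 40·6.2 − 30·5.4 = 0 → T = 410/(7.1·0.469472) = 123.003 ≈ 123.0 kN.
ΣF_x = 0: A_x − T·cos28° = 0 → A_x = 123.003 × 0.882948 = 108.6 kN.
ΣF_y = 0: A_y + T·sin28° − 40 − 30 = 0 → A_y = 70 − 123.003 × 0.469472 = 12.25 kN.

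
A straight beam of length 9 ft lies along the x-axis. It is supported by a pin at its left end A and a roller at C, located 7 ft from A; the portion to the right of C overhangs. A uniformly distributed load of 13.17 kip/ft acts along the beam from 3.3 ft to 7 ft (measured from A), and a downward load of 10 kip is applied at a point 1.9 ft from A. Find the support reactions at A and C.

A_x = 0, A_y = 20.16 kip, C_y = 38.56 kip

Resultant of the distributed load: 13.17 × 3.7 = 48.729 kip at 5.15 ft from A.
ΣM about A: C_y·7 − (13.17·3.7)·5.15 − 10·1.9 = 0 → C_y = 269.95435/7 = 38.5649 ≈ 38.56 kip.
ΣF_y = 0: A_y + 38.5649 − 13.17·3.7 − 10 = 0 → A_y = 20.16 kip.
ΣF_x = 0: no horizontal applied forces, so A_x = 0.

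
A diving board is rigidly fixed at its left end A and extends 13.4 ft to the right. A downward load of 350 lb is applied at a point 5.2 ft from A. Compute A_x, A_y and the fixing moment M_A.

A_x = 0, A_y = 350.0 lb, M_A = 1820 lb·ft

ΣF_x = 0: A_x = 0.
ΣF_y = 0: A_y − 350 = 0 → A_y = 350.0 lb.
ΣM about A: M_A − 350·5.2 = 0 → M_A = 1820 lb·ft.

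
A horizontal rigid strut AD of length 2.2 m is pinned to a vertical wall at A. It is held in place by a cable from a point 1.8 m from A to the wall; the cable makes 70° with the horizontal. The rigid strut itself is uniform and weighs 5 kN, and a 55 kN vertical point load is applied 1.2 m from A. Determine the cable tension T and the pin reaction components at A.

T = 42.27 kN, A_x = 14.46 kN, A_y = 20.28 kN

ΣM about A: T·sin70°·1.8 − 5·1.1 − 55·1.2 = 0 → T = 71.5/(1.8·0.939693) = 42.2715 ≈ 42.27 kN.
ΣF_x = 0: A_x − T·cos70° = 0 → A_x = 42.2715 × 0.34202 = 14.46 kN.
ΣF_y = 0: A_y + T·sin70° − 5 − 55 = 0 → A_y = 60 − 42.2715 × 0.939693 = 20.28 kN.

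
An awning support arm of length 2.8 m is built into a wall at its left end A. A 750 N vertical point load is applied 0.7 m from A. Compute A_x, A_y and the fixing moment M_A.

ΣF_x = 0: A_x = 0.
ΣF_y = 0: A_y − 750 = 0 → A_y = 750.0 N.
ΣM about A: M_A − 750·0.7 = 0 → M_A = 525.0 N·m.

A_x = 0, A_y = 750.0 N, M_A = 525.0 N·m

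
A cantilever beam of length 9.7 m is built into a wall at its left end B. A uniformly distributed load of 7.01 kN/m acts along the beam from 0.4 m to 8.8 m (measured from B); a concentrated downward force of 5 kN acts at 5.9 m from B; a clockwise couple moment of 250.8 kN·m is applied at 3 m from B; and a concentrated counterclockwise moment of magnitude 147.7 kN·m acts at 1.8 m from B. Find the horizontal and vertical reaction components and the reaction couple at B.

B_x = 0, B_y = 63.88 kN, M_B = 403.5 kN·m

Resultant of the distributed load: 7.01 × 8.4 = 58.884 kN at 4.6 m from B.
ΣF_x = 0: B_x = 0.
ΣF_y = 0: B_y − 7.01·8.4 − 5 = 0 → B_y = 63.88 kN.
ΣM about B: M_B − (7.01·8.4)·4.6 − 5·5.9 − 250.8 + 147.7 = 0 → M_B = 403.5 kN·m.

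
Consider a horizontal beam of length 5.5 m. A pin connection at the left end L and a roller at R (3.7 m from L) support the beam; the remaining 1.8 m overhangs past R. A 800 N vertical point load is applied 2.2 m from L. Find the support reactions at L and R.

Taking moments about L: R_y·3.7 − 800·2.2 = 0 → R_y = 1760/3.7 = 475.676 ≈ 475.7 N.
ΣF_y = 0: L_y + 475.676 − 800 = 0 → L_y = 324.3 N.
ΣF_x = 0: no horizontal applied forces, so L_x = 0.

L_x = 0, L_y = 324.3 N, R_y = 475.7 N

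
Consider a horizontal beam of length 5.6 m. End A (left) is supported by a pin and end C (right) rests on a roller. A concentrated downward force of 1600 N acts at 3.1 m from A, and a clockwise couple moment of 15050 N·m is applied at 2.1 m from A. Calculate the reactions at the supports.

ΣM about A: C_y·5.6 − 1600·3.1 − 15050 = 0 → C_y = 20010/5.6 = 3573.21 ≈ 3573 N.
ΣF_y = 0: A_y + 3573.21 − 1600 = 0 → A_y = -1973 N.
ΣF_x = 0: no horizontal applied forces, so A_x = 0.

A_x = 0, A_y = -1973 N, C_y = 3573 N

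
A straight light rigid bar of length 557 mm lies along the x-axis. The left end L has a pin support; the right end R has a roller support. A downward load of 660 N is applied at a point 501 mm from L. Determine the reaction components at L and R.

ΣM about L: R_y·557 − 660·501 = 0 → R_y = 330660/557 = 593.645 ≈ 593.6 N.
ΣF_y = 0: L_y + 593.645 − 660 = 0 → L_y = 66.36 N.
ΣF_x = 0: no horizontal applied forces, so L_x = 0.

L_x = 0, L_y = 66.36 N, R_y = 593.6 N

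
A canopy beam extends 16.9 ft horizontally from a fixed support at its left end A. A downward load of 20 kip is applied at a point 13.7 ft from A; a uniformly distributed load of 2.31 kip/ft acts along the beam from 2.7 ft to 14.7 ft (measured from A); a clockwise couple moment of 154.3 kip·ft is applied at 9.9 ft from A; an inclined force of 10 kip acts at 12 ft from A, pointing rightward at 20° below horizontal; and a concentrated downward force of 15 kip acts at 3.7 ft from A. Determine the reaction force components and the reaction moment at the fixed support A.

Resultant of the distributed load: 2.31 × 12 = 27.72 kip at 8.7 ft from A.
ΣF_x = 0: A_x + 10·cos20° = 0 → A_x = -9.397 kip.
ΣF_y = 0: A_y − 20 − 2.31·12 − 10·sin20° − 15 = 0 → A_y = 66.14 kip.
ΣM about A: M_A − 20·13.7 − (2.31·12)·8.7 − 154.3 − 10·sin20°·12 − 15·3.7 = 0 → M_A = 766.0 kip·ft.

A_x = -9.397 kip, A_y = 66.14 kip, M_A = 766.0 kip·ft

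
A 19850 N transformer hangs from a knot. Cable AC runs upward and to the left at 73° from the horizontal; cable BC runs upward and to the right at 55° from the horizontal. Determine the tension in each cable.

ΣF_x = 0: −T_AC·cos73° + T_BC·cos55° = 0 → T_BC = 0.509735·T_AC.
ΣF_y = 0: T_AC·sin73° + T_BC·sin55° = 19850.
Substitute: T_AC·(0.956305 + 0.509735·0.819152) = 19850 → T_AC = 14448.4 ≈ 14450 N.
Then T_BC = 0.509735 × 14448.4 = 7365 N.

T_AC = 14450 N, T_BC = 7365 N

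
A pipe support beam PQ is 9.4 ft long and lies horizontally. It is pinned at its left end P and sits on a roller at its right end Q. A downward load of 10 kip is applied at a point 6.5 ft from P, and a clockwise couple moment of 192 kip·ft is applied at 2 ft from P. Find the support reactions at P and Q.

Moments about P: Q_y·9.4 − 10·6.5 − 192 = 0 → Q_y = 257/9.4 = 27.3404 ≈ 27.34 kip.
ΣF_y = 0: P_y + 27.3404 − 10 = 0 → P_y = -17.34 kip.
ΣF_x = 0: no horizontal applied forces, so P_x = 0.

P_x = 0, P_y = -17.34 kip, Q_y = 27.34 kip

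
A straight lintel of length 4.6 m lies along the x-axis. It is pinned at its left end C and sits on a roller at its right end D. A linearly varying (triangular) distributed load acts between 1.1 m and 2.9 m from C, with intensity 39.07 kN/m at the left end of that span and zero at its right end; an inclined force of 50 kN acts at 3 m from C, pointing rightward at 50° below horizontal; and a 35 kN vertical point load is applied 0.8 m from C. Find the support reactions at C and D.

C_x = -32.14 kN, C_y = 64.40 kN, D_y = 44.06 kN

Resultant of the triangular load: ½ × 39.07 × 1.8 = 35.163 kN, acting at 1.7 m from C (one-third of the span from the peak).
ΣM about C: D_y·4.6 − (½·39.07·1.8)·1.7 − 50·sin50°·3 − 35·0.8 = 0 → D_y = 202.684/4.6 = 44.0617 ≈ 44.06 kN.
ΣF_y = 0: C_y + 44.0617 − ½·39.07·1.8 − 50·sin50° − 35 = 0 → C_y = 64.40 kN.
ΣF_x = 0: C_x + 50·cos50° = 0 → C_x = -32.14 kN.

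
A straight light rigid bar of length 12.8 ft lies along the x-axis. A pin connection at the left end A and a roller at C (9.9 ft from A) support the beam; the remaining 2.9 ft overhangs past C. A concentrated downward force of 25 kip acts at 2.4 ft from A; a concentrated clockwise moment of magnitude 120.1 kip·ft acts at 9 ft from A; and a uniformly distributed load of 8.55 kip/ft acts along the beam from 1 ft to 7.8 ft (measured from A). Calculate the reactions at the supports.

A_x = 0, A_y = 39.11 kip, C_y = 44.03 kip

Resultant of the distributed load: 8.55 × 6.8 = 58.14 kip at 4.4 ft from A.
ΣM about A: C_y·9.9 − 25·2.4 − 120.1 − (8.55·6.8)·4.4 = 0 → C_y = 435.916/9.9 = 44.0319 ≈ 44.03 kip.
ΣF_y = 0: A_y + 44.0319 − 25 − 8.55·6.8 = 0 → A_y = 39.11 kip.
ΣF_x = 0: no horizontal applied forces, so A_x = 0.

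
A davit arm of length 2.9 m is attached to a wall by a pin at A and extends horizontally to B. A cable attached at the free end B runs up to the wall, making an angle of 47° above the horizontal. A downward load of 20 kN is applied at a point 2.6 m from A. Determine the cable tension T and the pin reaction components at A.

ΣM about A: T·sin47°·2.9 − 20·2.6 = 0 → T = 52/(2.9·0.731354) = 24.5176 ≈ 24.52 kN.
ΣF_x = 0: A_x − T·cos47° = 0 → A_x = 24.5176 × 0.681998 = 16.72 kN.
ΣF_y = 0: A_y + T·sin47° − 20 = 0 → A_y = 20 − 24.5176 × 0.731354 = 2.069 kN.

T = 24.52 kN, A_x = 16.72 kN, A_y = 2.069 kN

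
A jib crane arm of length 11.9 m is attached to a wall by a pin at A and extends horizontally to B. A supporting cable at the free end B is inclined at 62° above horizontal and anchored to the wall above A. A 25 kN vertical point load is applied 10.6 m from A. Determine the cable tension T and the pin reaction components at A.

ΣM about A: T·sin62°·11.9 − 25·10.6 = 0 → T = 265/(11.9·0.882948) = 25.2211 ≈ 25.22 kN.
ΣF_x = 0: A_x − T·cos62° = 0 → A_x = 25.2211 × 0.469472 = 11.84 kN.
ΣF_y = 0: A_y + T·sin62° − 25 = 0 → A_y = 25 − 25.2211 × 0.882948 = 2.731 kN.

T = 25.22 kN, A_x = 11.84 kN, A_y = 2.731 kN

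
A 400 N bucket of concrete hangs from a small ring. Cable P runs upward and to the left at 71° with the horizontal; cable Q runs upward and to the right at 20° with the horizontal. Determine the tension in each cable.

T_P = 375.9 N, T_Q = 130.2 N

ΣF_x = 0: −T_P·cos71° + T_Q·cos20° = 0 → T_Q = 0.346462·T_P.
ΣF_y = 0: T_P·sin71° + T_Q·sin20° = 400.
Substitute: T_P·(0.945519 + 0.346462·0.34202) = 400 → T_P = 375.934 ≈ 375.9 N.
Then T_Q = 0.346462 × 375.934 = 130.2 N.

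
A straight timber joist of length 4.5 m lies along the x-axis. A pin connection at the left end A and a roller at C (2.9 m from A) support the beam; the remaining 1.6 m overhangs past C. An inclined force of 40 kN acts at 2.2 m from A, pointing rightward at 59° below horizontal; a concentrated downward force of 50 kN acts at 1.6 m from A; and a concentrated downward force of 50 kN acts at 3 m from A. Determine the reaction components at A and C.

Moments about A: C_y·2.9 − 40·sin59°·2.2 − 50·1.6 − 50·3 = 0 → C_y = 305.431/2.9 = 105.321 ≈ 105.3 kN.
ΣF_y = 0: A_y + 105.321 − 40·sin59° − 50 − 50 = 0 → A_y = 28.97 kN.
ΣF_x = 0: A_x + 40·cos59° = 0 → A_x = -20.60 kN.

A_x = -20.60 kN, A_y = 28.97 kN, C_y = 105.3 kN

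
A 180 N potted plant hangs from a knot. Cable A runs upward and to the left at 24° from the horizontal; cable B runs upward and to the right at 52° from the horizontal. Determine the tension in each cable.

ΣF_x = 0: −T_A·cos24° + T_B·cos52° = 0 → T_B = 1.48384·T_A.
ΣF_y = 0: T_A·sin24° + T_B·sin52° = 180.
Substitute: T_A·(0.406737 + 1.48384·0.788011) = 180 → T_A = 114.212 ≈ 114.2 N.
Then T_B = 1.48384 × 114.212 = 169.5 N.

T_A = 114.2 N, T_B = 169.5 N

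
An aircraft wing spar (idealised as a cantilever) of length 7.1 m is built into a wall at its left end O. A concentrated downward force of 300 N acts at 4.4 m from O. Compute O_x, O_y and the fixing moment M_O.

ΣF_x = 0: O_x = 0.
ΣF_y = 0: O_y − 300 = 0 → O_y = 300.0 N.
ΣM about O: M_O − 300·4.4 = 0 → M_O = 1320 N·m.

O_x = 0, O_y = 300.0 N, M_O = 1320 N·m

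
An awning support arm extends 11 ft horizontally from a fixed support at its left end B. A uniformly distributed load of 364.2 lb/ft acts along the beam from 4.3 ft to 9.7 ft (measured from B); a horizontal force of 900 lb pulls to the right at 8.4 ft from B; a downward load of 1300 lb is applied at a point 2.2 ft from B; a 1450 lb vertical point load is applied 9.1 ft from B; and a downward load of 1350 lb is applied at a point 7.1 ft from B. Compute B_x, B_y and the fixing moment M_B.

B_x = -900.0 lb, B_y = 6067 lb, M_B = 39410 lb·ft

Resultant of the distributed load: 364.2 × 5.4 = 1966.68 lb at 7 ft from B.
ΣF_x = 0: B_x + 900 = 0 → B_x = -900.0 lb.
ΣF_y = 0: B_y − 364.2·5.4 − 1300 − 1450 − 1350 = 0 → B_y = 6067 lb.
ΣM about B: M_B − (364.2·5.4)·7 − 1300·2.2 − 1450·9.1 − 1350·7.1 = 0 → M_B = 39410 lb·ft.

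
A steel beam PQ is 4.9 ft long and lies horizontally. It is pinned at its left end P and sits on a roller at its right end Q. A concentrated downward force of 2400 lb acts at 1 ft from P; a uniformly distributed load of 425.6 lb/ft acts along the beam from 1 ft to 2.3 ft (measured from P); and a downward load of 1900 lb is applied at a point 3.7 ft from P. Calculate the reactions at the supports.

P_x = 0, P_y = 2742 lb, Q_y = 2111 lb

Resultant of the distributed load: 425.6 × 1.3 = 553.28 lb at 1.65 ft from P.
ΣM about P: Q_y·4.9 − 2400·1 − (425.6·1.3)·1.65 − 1900·3.7 = 0 → Q_y = 10342.912/4.9 = 2110.8 ≈ 2111 lb.
ΣF_y = 0: P_y + 2110.8 − 2400 − 425.6·1.3 − 1900 = 0 → P_y = 2742 lb.
ΣF_x = 0: no horizontal applied forces, so P_x = 0.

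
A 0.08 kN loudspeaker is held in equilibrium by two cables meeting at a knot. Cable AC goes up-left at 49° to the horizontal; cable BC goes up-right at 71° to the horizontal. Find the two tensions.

ΣF_x = 0: −T_AC·cos49° + T_BC·cos71° = 0 → T_BC = 2.01512·T_AC.
ΣF_y = 0: T_AC·sin49° + T_BC·sin71° = 0.08.
Substitute: T_AC·(0.75471 + 2.01512·0.945519) = 0.08 → T_AC = 0.0300747 ≈ 0.03007 kN.
Then T_BC = 2.01512 × 0.0300747 = 0.06060 kN.

T_AC = 0.03007 kN, T_BC = 0.06060 kN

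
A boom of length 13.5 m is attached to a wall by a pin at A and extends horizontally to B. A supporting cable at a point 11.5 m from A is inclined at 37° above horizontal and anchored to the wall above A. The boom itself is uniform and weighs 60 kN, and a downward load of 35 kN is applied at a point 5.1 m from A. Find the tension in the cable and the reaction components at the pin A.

ΣM about A: T·sin37°·11.5 − 60·6.75 − 35·5.1 = 0 → T = 583.5/(11.5·0.601815) = 84.3102 ≈ 84.31 kN.
ΣF_x = 0: A_x − T·cos37° = 0 → A_x = 84.3102 × 0.798636 = 67.33 kN.
ΣF_y = 0: A_y + T·sin37° − 60 − 35 = 0 → A_y = 95 − 84.3102 × 0.601815 = 44.26 kN.

T = 84.31 kN, A_x = 67.33 kN, A_y = 44.26 kN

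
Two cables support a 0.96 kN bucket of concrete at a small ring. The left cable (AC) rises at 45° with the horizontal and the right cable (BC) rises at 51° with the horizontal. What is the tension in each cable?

T_AC = 0.6075 kN, T_BC = 0.6826 kN

ΣF_x = 0: −T_AC·cos45° + T_BC·cos51° = 0 → T_BC = 1.1236·T_AC.
ΣF_y = 0: T_AC·sin45° + T_BC·sin51° = 0.96.
Substitute: T_AC·(0.707107 + 1.1236·0.777146) = 0.96 → T_AC = 0.607476 ≈ 0.6075 kN.
Then T_BC = 1.1236 × 0.607476 = 0.6826 kN.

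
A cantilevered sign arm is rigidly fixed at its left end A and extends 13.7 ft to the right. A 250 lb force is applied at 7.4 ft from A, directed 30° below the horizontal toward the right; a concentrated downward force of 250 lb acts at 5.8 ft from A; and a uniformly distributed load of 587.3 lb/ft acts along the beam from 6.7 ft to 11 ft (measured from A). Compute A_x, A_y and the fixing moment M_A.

Resultant of the distributed load: 587.3 × 4.3 = 2525.39 lb at 8.85 ft from A.
ΣF_x = 0: A_x + 250·cos30° = 0 → A_x = -216.5 lb.
ΣF_y = 0: A_y − 250·sin30° − 250 − 587.3·4.3 = 0 → A_y = 2900 lb.
ΣM about A: M_A − 250·sin30°·7.4 − 250·5.8 − (587.3·4.3)·8.85 = 0 → M_A = 24720 lb·ft.

A_x = -216.5 lb, A_y = 2900 lb, M_A = 24720 lb·ft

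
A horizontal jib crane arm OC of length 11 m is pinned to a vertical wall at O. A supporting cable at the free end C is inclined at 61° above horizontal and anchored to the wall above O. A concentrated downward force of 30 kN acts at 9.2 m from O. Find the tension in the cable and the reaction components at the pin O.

T = 28.69 kN, O_x = 13.91 kN, O_y = 4.909 kN

ΣM about O: T·sin61°·11 − 30·9.2 = 0 → T = 276/(11·0.87462) = 28.6878 ≈ 28.69 kN.
ΣF_x = 0: O_x − T·cos61° = 0 → O_x = 28.6878 × 0.48481 = 13.91 kN.
ΣF_y = 0: O_y + T·sin61° − 30 = 0 → O_y = 30 − 28.6878 × 0.87462 = 4.909 kN.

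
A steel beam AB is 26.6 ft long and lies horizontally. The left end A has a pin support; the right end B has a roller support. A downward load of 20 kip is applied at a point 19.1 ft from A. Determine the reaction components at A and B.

A_x = 0, A_y = 5.639 kip, B_y = 14.36 kip

Taking moments about A: B_y·26.6 − 20·19.1 = 0 → B_y = 382/26.6 = 14.3609 ≈ 14.36 kip.
ΣF_y = 0: A_y + 14.3609 − 20 = 0 → A_y = 5.639 kip.
ΣF_x = 0: no horizontal applied forces, so A_x = 0.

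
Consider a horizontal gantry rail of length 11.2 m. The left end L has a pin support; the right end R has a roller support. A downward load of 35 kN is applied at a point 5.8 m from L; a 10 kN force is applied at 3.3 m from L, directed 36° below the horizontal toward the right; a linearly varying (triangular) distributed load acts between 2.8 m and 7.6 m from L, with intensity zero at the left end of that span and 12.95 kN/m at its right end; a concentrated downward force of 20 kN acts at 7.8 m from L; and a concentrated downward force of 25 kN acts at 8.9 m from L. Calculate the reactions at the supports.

L_x = -8.090 kN, L_y = 46.66 kN, R_y = 70.30 kN

Resultant of the triangular load: ½ × 12.95 × 4.8 = 31.08 kN, acting at 6 m from L (one-third of the span from the peak).
Moments about L: R_y·11.2 − 35·5.8 − 10·sin36°·3.3 − (½·12.95·4.8)·6 − 20·7.8 − 25·8.9 = 0 → R_y = 787.377/11.2 = 70.3015 ≈ 70.30 kN.
ΣF_y = 0: L_y + 70.3015 − 35 − 10·sin36° − ½·12.95·4.8 − 20 − 25 = 0 → L_y = 46.66 kN.
ΣF_x = 0: L_x + 10·cos36° = 0 → L_x = -8.090 kN.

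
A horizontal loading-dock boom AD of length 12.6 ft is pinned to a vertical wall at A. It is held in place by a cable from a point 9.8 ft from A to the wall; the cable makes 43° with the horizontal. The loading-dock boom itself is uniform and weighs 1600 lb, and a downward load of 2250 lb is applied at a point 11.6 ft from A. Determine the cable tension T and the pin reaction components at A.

ΣM about A: T·sin43°·9.8 − 1600·6.3 − 2250·11.6 = 0 → T = 36180/(9.8·0.681998) = 5413.27 ≈ 5413 lb.
ΣF_x = 0: A_x − T·cos43° = 0 → A_x = 5413.27 × 0.731354 = 3959 lb.
ΣF_y = 0: A_y + T·sin43° − 1600 − 2250 = 0 → A_y = 3850 − 5413.27 × 0.681998 = 158.2 lb.

T = 5413 lb, A_x = 3959 lb, A_y = 158.2 lb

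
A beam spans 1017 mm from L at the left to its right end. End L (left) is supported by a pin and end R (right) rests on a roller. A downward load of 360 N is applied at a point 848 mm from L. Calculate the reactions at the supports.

L_x = 0, L_y = 59.82 N, R_y = 300.2 N

ΣM about L: R_y·1017 − 360·848 = 0 → R_y = 305280/1017 = 300.177 ≈ 300.2 N.
ΣF_y = 0: L_y + 300.177 − 360 = 0 → L_y = 59.82 N.
ΣF_x = 0: no horizontal applied forces, so L_x = 0.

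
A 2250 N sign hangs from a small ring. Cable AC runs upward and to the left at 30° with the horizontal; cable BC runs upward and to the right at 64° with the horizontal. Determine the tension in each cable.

ΣF_x = 0: −T_AC·cos30° + T_BC·cos64° = 0 → T_BC = 1.97555·T_AC.
ΣF_y = 0: T_AC·sin30° + T_BC·sin64° = 2250.
Substitute: T_AC·(0.5 + 1.97555·0.898794) = 2250 → T_AC = 988.745 ≈ 988.7 N.
Then T_BC = 1.97555 × 988.745 = 1953 N.

T_AC = 988.7 N, T_BC = 1953 N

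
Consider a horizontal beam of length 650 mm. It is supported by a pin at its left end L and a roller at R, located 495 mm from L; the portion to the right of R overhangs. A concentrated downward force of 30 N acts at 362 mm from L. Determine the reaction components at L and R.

L_x = 0, L_y = 8.061 N, R_y = 21.94 N

ΣM about L: R_y·495 − 30·362 = 0 → R_y = 10860/495 = 21.9394 ≈ 21.94 N.
ΣF_y = 0: L_y + 21.9394 − 30 = 0 → L_y = 8.061 N.
ΣF_x = 0: no horizontal applied forces, so L_x = 0.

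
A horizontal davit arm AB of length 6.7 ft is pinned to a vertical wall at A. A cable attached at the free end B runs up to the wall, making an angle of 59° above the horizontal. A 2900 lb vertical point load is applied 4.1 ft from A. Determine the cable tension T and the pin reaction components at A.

ΣM about A: T·sin59°·6.7 − 2900·4.1 = 0 → T = 11890/(6.7·0.857167) = 2070.34 ≈ 2070 lb.
ΣF_x = 0: A_x − T·cos59° = 0 → A_x = 2070.34 × 0.515038 = 1066 lb.
ΣF_y = 0: A_y + T·sin59° − 2900 = 0 → A_y = 2900 − 2070.34 × 0.857167 = 1125 lb.

T = 2070 lb, A_x = 1066 lb, A_y = 1125 lb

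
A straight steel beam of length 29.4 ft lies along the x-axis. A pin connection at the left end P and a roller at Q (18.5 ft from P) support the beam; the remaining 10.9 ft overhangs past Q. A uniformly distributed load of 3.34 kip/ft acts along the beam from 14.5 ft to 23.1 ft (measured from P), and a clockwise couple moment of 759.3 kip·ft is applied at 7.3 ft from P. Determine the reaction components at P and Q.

P_x = 0, P_y = -41.51 kip, Q_y = 70.23 kip

Resultant of the distributed load: 3.34 × 8.6 = 28.724 kip at 18.8 ft from P.
ΣM about P: Q_y·18.5 − (3.34·8.6)·18.8 − 759.3 = 0 → Q_y = 1299.3112/18.5 = 70.233 ≈ 70.23 kip.
ΣF_y = 0: P_y + 70.233 − 3.34·8.6 = 0 → P_y = -41.51 kip.
ΣF_x = 0: no horizontal applied forces, so P_x = 0.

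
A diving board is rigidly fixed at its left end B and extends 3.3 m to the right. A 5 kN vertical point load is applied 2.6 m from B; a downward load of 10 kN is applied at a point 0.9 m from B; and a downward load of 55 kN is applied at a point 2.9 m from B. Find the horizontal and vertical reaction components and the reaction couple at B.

B_x = 0, B_y = 70.00 kN, M_B = 181.5 kN·m

ΣF_x = 0: B_x = 0.
ΣF_y = 0: B_y − 5 − 10 − 55 = 0 → B_y = 70.00 kN.
ΣM about B: M_B − 5·2.6 − 10·0.9 − 55·2.9 = 0 → M_B = 181.5 kN·m.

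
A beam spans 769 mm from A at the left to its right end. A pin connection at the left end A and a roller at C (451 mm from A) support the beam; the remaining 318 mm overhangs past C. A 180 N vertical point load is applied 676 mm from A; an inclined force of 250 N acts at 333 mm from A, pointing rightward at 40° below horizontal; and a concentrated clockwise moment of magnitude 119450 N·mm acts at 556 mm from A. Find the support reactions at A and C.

ΣM about A: C_y·451 − 180·676 − 250·sin40°·333 − 119450 = 0 → C_y = 294642/451 = 653.308 ≈ 653.3 N.
ΣF_y = 0: A_y + 653.308 − 180 − 250·sin40° = 0 → A_y = -312.6 N.
ΣF_x = 0: A_x + 250·cos40° = 0 → A_x = -191.5 N.

A_x = -191.5 N, A_y = -312.6 N, C_y = 653.3 N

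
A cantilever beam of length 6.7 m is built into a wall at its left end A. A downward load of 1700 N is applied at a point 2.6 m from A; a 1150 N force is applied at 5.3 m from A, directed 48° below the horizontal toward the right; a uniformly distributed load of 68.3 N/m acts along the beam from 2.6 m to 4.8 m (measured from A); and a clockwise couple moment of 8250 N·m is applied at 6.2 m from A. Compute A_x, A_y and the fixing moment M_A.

A_x = -769.5 N, A_y = 2705 N, M_A = 17760 N·m

Resultant of the distributed load: 68.3 × 2.2 = 150.26 N at 3.7 m from A.
ΣF_x = 0: A_x + 1150·cos48° = 0 → A_x = -769.5 N.
ΣF_y = 0: A_y − 1700 − 1150·sin48° − 68.3·2.2 = 0 → A_y = 2705 N.
ΣM about A: M_A − 1700·2.6 − 1150·sin48°·5.3 − (68.3·2.2)·3.7 − 8250 = 0 → M_A = 17760 N·m.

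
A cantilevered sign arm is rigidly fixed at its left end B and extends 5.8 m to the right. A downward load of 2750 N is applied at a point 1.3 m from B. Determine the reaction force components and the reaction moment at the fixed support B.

B_x = 0, B_y = 2750 N, M_B = 3575 N·m

ΣF_x = 0: B_x = 0.
ΣF_y = 0: B_y − 2750 = 0 → B_y = 2750 N.
ΣM about B: M_B − 2750·1.3 = 0 → M_B = 3575 N·m.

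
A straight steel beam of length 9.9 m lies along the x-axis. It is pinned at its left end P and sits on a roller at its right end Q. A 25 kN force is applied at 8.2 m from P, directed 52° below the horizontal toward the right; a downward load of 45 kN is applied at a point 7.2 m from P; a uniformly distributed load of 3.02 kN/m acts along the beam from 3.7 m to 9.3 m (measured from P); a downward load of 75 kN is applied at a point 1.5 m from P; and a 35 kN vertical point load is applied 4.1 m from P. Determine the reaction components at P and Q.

P_x = -15.39 kN, P_y = 105.6 kN, Q_y = 86.01 kN

Resultant of the distributed load: 3.02 × 5.6 = 16.912 kN at 6.5 m from P.
ΣM about P: Q_y·9.9 − 25·sin52°·8.2 − 45·7.2 − (3.02·5.6)·6.5 − 75·1.5 − 35·4.1 = 0 → Q_y = 851.47/9.9 = 86.0071 ≈ 86.01 kN.
ΣF_y = 0: P_y + 86.0071 − 25·sin52° − 45 − 3.02·5.6 − 75 − 35 = 0 → P_y = 105.6 kN.
ΣF_x = 0: P_x + 25·cos52° = 0 → P_x = -15.39 kN.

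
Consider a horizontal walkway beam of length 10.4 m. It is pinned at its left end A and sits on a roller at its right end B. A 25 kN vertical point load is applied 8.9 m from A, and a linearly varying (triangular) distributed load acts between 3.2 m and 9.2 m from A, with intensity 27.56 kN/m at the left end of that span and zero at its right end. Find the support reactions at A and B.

A_x = 0, A_y = 44.95 kN, B_y = 62.73 kN

Resultant of the triangular load: ½ × 27.56 × 6 = 82.68 kN, acting at 5.2 m from A (one-third of the span from the peak).
Moments about A: B_y·10.4 − 25·8.9 − (½·27.56·6)·5.2 = 0 → B_y = 652.436/10.4 = 62.7342 ≈ 62.73 kN.
ΣF_y = 0: A_y + 62.7342 − 25 − ½·27.56·6 = 0 → A_y = 44.95 kN.
ΣF_x = 0: no horizontal applied forces, so A_x = 0.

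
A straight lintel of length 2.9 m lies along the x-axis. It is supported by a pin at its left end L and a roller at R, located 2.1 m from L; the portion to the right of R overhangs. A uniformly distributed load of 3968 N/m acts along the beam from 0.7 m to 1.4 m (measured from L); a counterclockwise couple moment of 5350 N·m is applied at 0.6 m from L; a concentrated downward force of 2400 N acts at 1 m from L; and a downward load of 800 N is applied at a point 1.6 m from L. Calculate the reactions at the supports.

Resultant of the distributed load: 3968 × 0.7 = 2777.6 N at 1.05 m from L.
Taking moments about L: R_y·2.1 − (3968·0.7)·1.05 + 5350 − 2400·1 − 800·1.6 = 0 → R_y = 1246.48/2.1 = 593.562 ≈ 593.6 N.
ΣF_y = 0: L_y + 593.562 − 3968·0.7 − 2400 − 800 = 0 → L_y = 5384 N.
ΣF_x = 0: no horizontal applied forces, so L_x = 0.

L_x = 0, L_y = 5384 N, R_y = 593.6 N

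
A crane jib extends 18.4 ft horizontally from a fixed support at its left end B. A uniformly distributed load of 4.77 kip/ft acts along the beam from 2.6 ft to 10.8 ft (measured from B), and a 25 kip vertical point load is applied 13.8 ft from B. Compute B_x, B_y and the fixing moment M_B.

B_x = 0, B_y = 64.11 kip, M_B = 607.1 kip·ft

Resultant of the distributed load: 4.77 × 8.2 = 39.114 kip at 6.7 ft from B.
ΣF_x = 0: B_x = 0.
ΣF_y = 0: B_y − 4.77·8.2 − 25 = 0 → B_y = 64.11 kip.
ΣM about B: M_B − (4.77·8.2)·6.7 − 25·13.8 = 0 → M_B = 607.1 kip·ft.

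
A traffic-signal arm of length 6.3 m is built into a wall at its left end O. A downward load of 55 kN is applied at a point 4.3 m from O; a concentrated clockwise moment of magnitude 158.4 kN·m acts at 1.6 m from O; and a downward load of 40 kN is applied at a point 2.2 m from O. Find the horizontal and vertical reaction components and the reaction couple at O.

O_x = 0, O_y = 95.00 kN, M_O = 482.9 kN·m

ΣF_x = 0: O_x = 0.
ΣF_y = 0: O_y − 55 − 40 = 0 → O_y = 95.00 kN.
ΣM about O: M_O − 55·4.3 − 158.4 − 40·2.2 = 0 → M_O = 482.9 kN·m.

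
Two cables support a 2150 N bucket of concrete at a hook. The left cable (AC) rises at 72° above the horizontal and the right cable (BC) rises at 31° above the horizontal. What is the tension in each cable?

T_AC = 1891 N, T_BC = 681.9 N

ΣF_x = 0: −T_AC·cos72° + T_BC·cos31° = 0 → T_BC = 0.36051·T_AC.
ΣF_y = 0: T_AC·sin72° + T_BC·sin31° = 2150.
Substitute: T_AC·(0.951057 + 0.36051·0.515038) = 2150 → T_AC = 1891.38 ≈ 1891 N.
Then T_BC = 0.36051 × 1891.38 = 681.9 N.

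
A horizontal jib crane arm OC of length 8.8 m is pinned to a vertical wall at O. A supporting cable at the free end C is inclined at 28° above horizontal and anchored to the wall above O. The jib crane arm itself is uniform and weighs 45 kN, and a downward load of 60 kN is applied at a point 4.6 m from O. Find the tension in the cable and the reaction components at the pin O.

T = 114.7 kN, O_x = 101.3 kN, O_y = 51.14 kN

ΣM about O: T·sin28°·8.8 − 45·4.4 − 60·4.6 = 0 → T = 474/(8.8·0.469472) = 114.732 ≈ 114.7 kN.
ΣF_x = 0: O_x − T·cos28° = 0 → O_x = 114.732 × 0.882948 = 101.3 kN.
ΣF_y = 0: O_y + T·sin28° − 45 − 60 = 0 → O_y = 105 − 114.732 × 0.469472 = 51.14 kN.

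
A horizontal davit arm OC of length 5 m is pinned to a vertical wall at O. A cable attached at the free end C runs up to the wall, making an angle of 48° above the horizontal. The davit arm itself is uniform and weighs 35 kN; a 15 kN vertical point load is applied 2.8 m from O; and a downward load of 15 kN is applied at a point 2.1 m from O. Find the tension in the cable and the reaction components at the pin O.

ΣM about O: T·sin48°·5 − 35·2.5 − 15·2.8 − 15·2.1 = 0 → T = 161/(5·0.743145) = 43.3294 ≈ 43.33 kN.
ΣF_x = 0: O_x − T·cos48° = 0 → O_x = 43.3294 × 0.669131 = 28.99 kN.
ΣF_y = 0: O_y + T·sin48° − 35 − 15 − 15 = 0 → O_y = 65 − 43.3294 × 0.743145 = 32.80 kN.

T = 43.33 kN, O_x = 28.99 kN, O_y = 32.80 kN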